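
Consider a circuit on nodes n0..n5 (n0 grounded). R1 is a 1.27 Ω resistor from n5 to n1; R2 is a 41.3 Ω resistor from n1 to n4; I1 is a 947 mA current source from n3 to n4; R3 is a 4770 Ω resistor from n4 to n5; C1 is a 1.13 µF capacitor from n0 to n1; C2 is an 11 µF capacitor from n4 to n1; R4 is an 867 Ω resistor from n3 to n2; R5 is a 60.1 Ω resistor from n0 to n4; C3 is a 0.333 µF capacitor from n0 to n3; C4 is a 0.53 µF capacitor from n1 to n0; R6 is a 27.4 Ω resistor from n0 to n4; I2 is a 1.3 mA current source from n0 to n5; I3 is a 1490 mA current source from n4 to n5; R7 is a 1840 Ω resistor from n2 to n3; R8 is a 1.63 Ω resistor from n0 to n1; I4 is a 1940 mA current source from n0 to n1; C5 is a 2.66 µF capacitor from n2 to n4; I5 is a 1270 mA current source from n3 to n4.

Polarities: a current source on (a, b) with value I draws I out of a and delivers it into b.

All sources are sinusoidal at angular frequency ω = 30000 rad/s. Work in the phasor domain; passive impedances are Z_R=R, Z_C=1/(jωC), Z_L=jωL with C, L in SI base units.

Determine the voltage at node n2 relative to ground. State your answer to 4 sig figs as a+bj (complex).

MNA unknowns: 5 node voltages V₁..V_5
R1: Y=0.7874+0.000j on G[5,1]
R2: Y=0.02421+0.000j on G[1,4]
I1: z[3]−=0.947, z[4]+=0.947
R3: Y=0.0002096+0.000j on G[4,5]
C1: Y=0.000+0.03390j on G[0,1]
C2: Y=0.000+0.3300j on G[4,1]
R4: Y=0.001153+0.000j on G[3,2]
R5: Y=0.01664+0.000j on G[0,4]
C3: Y=0.000+0.009990j on G[0,3]
C4: Y=0.000+0.01590j on G[1,0]
R6: Y=0.03650+0.000j on G[0,4]
I2: z[0]−=0.0013, z[5]+=0.0013
I3: z[4]−=1.49, z[5]+=1.49
R7: Y=0.0005435+0.000j on G[2,3]
R8: Y=0.6135+0.000j on G[0,1]
I4: z[0]−=1.94, z[1]+=1.94
C5: Y=0.000+0.07980j on G[2,4]
I5: z[3]−=1.27, z[4]+=1.27
solve → V1=6.028+0.1481j, V2=11.80+0.4733j, V3=-36.23+213.8j, V4=7.265-0.5480j, V5=7.922+0.1479j

11.80+0.4733j V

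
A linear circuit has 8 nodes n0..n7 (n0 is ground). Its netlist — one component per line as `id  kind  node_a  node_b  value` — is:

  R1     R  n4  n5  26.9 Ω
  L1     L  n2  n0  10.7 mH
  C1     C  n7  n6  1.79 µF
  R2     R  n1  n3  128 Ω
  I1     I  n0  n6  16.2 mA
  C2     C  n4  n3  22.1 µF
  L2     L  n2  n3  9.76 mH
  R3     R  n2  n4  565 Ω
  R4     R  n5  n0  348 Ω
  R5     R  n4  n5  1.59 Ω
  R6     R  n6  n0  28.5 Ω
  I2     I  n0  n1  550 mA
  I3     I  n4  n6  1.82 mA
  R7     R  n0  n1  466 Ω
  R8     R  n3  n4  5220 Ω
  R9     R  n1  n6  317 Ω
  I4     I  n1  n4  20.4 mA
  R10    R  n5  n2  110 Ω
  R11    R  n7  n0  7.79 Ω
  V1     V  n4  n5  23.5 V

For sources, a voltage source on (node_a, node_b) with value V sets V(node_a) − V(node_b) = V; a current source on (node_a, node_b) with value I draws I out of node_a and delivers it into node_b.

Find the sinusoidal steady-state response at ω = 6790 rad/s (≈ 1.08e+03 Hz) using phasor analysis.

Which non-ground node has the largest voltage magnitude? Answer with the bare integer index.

1

Element admittances at ω=6790 rad/s:
  Y(R1) = 0.03717+0.000j S between n4,n5
  Y(L1) = 0.000-0.01376j S between n2,n0
  Y(C1) = 0.000+0.01215j S between n7,n6
  Y(R2) = 0.007812+0.000j S between n1,n3
  I1: injects 0.0162 A into n6 (from n0)
  Y(C2) = 0.000+0.1501j S between n4,n3
  Y(L2) = 0.000-0.01509j S between n2,n3
  Y(R3) = 0.001770+0.000j S between n2,n4
  Y(R4) = 0.002874+0.000j S between n5,n0
  Y(R5) = 0.6289+0.000j S between n4,n5
  Y(R6) = 0.03509+0.000j S between n6,n0
  I2: injects 0.55 A into n1 (from n0)
  I3: injects 0.00182 A into n6 (from n4)
  Y(R7) = 0.002146+0.000j S between n0,n1
  Y(R8) = 0.0001916+0.000j S between n3,n4
  Y(R9) = 0.003155+0.000j S between n1,n6
  I4: injects 0.0204 A into n4 (from n1)
  Y(R10) = 0.009091+0.000j S between n5,n2
  Y(R11) = 0.1284+0.000j S between n7,n0
  V1: constraint V(n4)−V(n5) = 23.5
Assemble and solve the 8×8 MNA system:
  V(n1)=62.07+17.17j  V(n2)=12.72+15.23j  V(n3)=34.23+28.92j  V(n4)=32.68+28.99j  V(n5)=9.182+28.99j  V(n6)=5.349-0.2611j  V(n7)=0.07203+0.4997j
  i(V1)=-15.66+0.2084j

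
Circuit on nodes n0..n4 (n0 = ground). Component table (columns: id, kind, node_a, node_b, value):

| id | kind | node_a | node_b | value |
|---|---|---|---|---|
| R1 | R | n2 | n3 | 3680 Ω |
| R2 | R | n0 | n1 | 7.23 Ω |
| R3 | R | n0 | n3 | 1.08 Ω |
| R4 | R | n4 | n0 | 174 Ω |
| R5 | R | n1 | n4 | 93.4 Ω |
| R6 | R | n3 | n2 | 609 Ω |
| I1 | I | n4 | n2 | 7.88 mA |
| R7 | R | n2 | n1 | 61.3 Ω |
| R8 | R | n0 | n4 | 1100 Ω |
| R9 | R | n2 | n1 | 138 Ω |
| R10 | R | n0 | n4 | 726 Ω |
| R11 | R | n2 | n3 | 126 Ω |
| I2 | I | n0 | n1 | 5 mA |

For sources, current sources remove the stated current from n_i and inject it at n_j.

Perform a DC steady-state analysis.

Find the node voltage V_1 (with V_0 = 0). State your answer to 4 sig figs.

0.04054 V

Apply KCL at each of the 4 non-ground nodes and solve the resulting linear system.
Node n1: branches {R2, R5, R7, R9, I2} → V_1 = 0.04054
Node n2: branches {R1, R6, I1, R7, R9, R11} → V_2 = 0.2653
Node n3: branches {R1, R3, R6, R11} → V_3 = 0.002792
Node n4: branches {R4, R5, I1, R8, R10} → V_4 = -0.3973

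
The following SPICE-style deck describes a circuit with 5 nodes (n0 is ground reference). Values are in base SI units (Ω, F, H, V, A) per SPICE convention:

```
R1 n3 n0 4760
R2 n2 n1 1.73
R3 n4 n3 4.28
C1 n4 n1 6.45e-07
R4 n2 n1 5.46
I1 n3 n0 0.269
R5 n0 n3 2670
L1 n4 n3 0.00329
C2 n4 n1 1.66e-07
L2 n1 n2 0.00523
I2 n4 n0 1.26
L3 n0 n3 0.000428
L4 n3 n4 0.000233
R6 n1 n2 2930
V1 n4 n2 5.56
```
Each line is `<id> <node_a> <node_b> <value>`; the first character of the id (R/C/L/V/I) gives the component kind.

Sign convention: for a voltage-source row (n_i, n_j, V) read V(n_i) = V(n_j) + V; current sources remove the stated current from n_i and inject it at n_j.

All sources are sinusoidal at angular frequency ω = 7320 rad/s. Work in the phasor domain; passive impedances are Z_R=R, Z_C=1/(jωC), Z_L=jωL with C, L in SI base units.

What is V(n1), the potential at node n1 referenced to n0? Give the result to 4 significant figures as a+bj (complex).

Element admittances at ω=7320 rad/s:
  Y(R1) = 0.0002101+0.000j S between n3,n0
  Y(R2) = 0.5780+0.000j S between n2,n1
  Y(R3) = 0.2336+0.000j S between n4,n3
  Y(C1) = 0.000+0.004721j S between n4,n1
  Y(R4) = 0.1832+0.000j S between n2,n1
  I1: injects 0.269 A into n0 (from n3)
  Y(R5) = 0.0003745+0.000j S between n0,n3
  Y(L1) = 0.000-0.04152j S between n4,n3
  Y(C2) = 0.000+0.001215j S between n4,n1
  Y(L2) = 0.000-0.02612j S between n1,n2
  I2: injects 1.26 A into n0 (from n4)
  Y(L3) = 0.000-0.3192j S between n0,n3
  Y(L4) = 0.000-0.5863j S between n3,n4
  Y(R6) = 0.0003413+0.000j S between n1,n2
  V1: constraint V(n4)−V(n2) = 5.56
Assemble and solve the 5×5 MNA system:
  V(n1)=-6.226-6.510j  V(n2)=-6.225-6.553j  V(n3)=-0.008774-4.790j  V(n4)=-0.6648-6.553j
  i(V1)=-0.0002571-0.03301j

-6.226-6.510j V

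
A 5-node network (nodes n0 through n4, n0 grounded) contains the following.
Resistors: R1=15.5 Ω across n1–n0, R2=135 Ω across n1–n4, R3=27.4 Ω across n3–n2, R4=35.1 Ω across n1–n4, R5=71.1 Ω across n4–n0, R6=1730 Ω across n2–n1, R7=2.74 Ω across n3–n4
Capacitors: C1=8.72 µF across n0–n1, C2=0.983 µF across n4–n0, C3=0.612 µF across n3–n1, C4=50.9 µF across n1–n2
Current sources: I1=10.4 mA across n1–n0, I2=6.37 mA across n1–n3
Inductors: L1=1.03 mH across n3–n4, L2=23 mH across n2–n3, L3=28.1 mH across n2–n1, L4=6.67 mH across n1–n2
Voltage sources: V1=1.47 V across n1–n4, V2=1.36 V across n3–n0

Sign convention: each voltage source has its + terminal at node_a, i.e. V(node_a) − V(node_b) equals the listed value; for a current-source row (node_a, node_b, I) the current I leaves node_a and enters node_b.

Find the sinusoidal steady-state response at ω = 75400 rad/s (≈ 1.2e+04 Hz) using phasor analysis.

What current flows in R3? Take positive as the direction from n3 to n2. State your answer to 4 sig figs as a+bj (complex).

0.02134+0.03450j A

MNA unknowns: 4 node voltages V₁..V_4 plus 2 source currents (V1, V2)
R1: Y=0.06452+0.000j on G[1,0]
R2: Y=0.007407+0.000j on G[1,4]
C1: Y=0.000+0.6575j on G[0,1]
C2: Y=0.000+0.07412j on G[4,0]
R3: Y=0.03650+0.000j on G[3,2]
I1: z[1]−=0.0104, z[0]+=0.0104
L1: Y=0.000-0.01288j on G[3,4]
R4: Y=0.02849+0.000j on G[1,4]
L2: Y=0.000-0.0005766j on G[2,3]
I2: z[1]−=0.00637, z[3]+=0.00637
L3: Y=0.000-0.0004720j on G[2,1]
R5: Y=0.01406+0.000j on G[4,0]
C3: Y=0.000+0.04614j on G[3,1]
R6: Y=0.0005780+0.000j on G[2,1]
L4: Y=0.000-0.001988j on G[1,2]
C4: Y=0.000+3.838j on G[1,2]
R7: Y=0.3650+0.000j on G[3,4]
V1: row V1−V4=1.47, i_V1 at 1,4
V2: row V3−V0=1.36, i_V2 at 3,0
solve → V1=0.7664-0.9396j, V2=0.7753-0.9453j, V3=1.360+0.000j, V4=-0.7036-0.9396j
aux → i_V1=-0.7583-0.3817j, i_V2=-0.7374-0.3779j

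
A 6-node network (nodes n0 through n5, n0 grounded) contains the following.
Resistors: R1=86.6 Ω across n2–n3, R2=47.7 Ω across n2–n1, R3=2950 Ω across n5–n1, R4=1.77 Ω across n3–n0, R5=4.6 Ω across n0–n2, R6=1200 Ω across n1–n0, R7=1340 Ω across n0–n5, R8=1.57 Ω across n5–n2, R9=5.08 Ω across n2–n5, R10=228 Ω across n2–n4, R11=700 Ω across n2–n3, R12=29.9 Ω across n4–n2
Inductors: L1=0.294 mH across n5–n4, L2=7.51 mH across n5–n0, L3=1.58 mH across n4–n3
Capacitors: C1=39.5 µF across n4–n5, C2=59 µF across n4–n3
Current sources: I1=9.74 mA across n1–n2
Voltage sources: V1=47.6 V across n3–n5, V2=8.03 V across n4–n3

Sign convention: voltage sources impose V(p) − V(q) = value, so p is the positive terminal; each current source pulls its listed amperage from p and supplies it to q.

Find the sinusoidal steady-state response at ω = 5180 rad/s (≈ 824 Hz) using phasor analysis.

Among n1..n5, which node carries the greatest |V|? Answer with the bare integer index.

Apply KCL at each of the 5 non-ground nodes and solve the resulting linear system.
Node n1: branches {R2, R3, I1, R6} → V_1 = -26.77-0.9948j
Node n2: branches {R1, R2, R5, I1, R8, R9, R10, R11, R12} → V_2 = -27.20-1.030j
Node n3: branches {R1, R4, L3, R11, C2, V1, V2} → V_3 = 10.61-1.283j
Node n4: branches {L1, C1, L3, R10, R12, C2, V2} → V_4 = 18.64-1.283j
Node n5: branches {R3, L1, L2, C1, R7, R8, R9, V1} → V_5 = -36.99-1.283j
Source currents: i(V1)=-8.222+25.88j, i(V2)=-1.734+23.68j

5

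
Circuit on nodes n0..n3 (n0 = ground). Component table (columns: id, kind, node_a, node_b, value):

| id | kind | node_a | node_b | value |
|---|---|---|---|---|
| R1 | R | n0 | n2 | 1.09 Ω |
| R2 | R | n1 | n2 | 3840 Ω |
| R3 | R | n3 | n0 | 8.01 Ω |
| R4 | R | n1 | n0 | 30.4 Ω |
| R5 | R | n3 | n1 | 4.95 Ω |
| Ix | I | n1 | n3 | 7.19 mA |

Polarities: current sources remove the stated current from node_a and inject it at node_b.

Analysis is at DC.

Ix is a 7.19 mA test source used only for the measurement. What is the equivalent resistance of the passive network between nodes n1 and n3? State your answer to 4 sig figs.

MNA unknowns: 3 node voltages V₁..V_3
R1: Y=0.9174 on G[0,2]
R2: Y=0.0002604 on G[1,2]
R3: Y=0.1248 on G[3,0]
R4: Y=0.03289 on G[1,0]
R5: Y=0.2020 on G[3,1]
Ix: z[1]−=0.00719, z[3]+=0.00719
solve → V1=-0.02489, V2=-7.064e-06, V3=0.006611

R_eq = 4.382 Ω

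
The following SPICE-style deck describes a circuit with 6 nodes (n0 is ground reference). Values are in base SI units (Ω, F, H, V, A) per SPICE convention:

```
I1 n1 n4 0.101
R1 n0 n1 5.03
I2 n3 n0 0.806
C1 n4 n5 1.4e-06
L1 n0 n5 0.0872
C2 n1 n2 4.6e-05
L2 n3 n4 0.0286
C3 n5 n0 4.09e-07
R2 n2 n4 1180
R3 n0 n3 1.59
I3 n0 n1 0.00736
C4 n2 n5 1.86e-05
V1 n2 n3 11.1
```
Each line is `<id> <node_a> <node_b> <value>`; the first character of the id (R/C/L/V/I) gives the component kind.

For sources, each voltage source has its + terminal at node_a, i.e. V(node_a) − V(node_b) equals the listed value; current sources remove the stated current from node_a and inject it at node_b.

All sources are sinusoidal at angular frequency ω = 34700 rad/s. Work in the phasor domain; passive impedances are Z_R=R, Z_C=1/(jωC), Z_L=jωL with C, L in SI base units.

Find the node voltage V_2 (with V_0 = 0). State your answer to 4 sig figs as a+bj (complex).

MNA unknowns: 5 node voltages V₁..V_5 plus 1 source current (V1)
I1: z[1]−=0.101, z[4]+=0.101
R1: Y=0.1988+0.000j on G[0,1]
I2: z[3]−=0.806, z[0]+=0.806
C1: Y=0.000+0.04858j on G[4,5]
L1: Y=0.000-0.0003305j on G[0,5]
C2: Y=0.000+1.596j on G[1,2]
L2: Y=0.000-0.001008j on G[3,4]
C3: Y=0.000+0.01419j on G[5,0]
R2: Y=0.0008475+0.000j on G[2,4]
R3: Y=0.6289+0.000j on G[0,3]
I3: z[0]−=0.00736, z[1]+=0.00736
C4: Y=0.000+0.6454j on G[2,5]
V1: row V2−V3=11.1, i_V1 at 2,3
solve → V1=7.402+0.6221j, V2=7.479-0.3585j, V3=-3.621-0.3585j, V4=7.615-2.631j, V5=7.342-0.5074j
aux → i_V1=-1.469-0.2141j

7.479-0.3585j V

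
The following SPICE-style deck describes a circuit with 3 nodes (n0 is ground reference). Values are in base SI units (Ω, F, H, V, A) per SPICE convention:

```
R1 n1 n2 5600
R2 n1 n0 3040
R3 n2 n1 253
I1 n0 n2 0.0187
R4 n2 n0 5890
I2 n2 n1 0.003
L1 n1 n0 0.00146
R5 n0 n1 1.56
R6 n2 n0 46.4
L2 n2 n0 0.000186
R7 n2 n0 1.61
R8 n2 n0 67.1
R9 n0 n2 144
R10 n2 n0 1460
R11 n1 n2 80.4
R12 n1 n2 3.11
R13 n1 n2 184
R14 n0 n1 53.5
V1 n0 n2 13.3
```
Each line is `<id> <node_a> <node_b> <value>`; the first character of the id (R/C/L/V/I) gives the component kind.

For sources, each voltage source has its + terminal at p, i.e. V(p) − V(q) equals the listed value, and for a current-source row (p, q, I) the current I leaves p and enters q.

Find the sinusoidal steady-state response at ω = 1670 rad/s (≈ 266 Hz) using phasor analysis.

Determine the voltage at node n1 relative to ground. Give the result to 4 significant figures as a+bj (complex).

Element admittances at ω=1670 rad/s:
  Y(R1) = 0.0001786+0.000j S between n1,n2
  Y(R2) = 0.0003289+0.000j S between n1,n0
  Y(R3) = 0.003953+0.000j S between n2,n1
  I1: injects 0.0187 A into n2 (from n0)
  Y(R4) = 0.0001698+0.000j S between n2,n0
  I2: injects 0.003 A into n1 (from n2)
  Y(L1) = 0.000-0.4101j S between n1,n0
  Y(R5) = 0.6410+0.000j S between n0,n1
  Y(R6) = 0.02155+0.000j S between n2,n0
  Y(L2) = 0.000-3.219j S between n2,n0
  Y(R7) = 0.6211+0.000j S between n2,n0
  Y(R8) = 0.01490+0.000j S between n2,n0
  Y(R9) = 0.006944+0.000j S between n0,n2
  Y(R10) = 0.0006849+0.000j S between n2,n0
  Y(R11) = 0.01244+0.000j S between n1,n2
  Y(R12) = 0.3215+0.000j S between n1,n2
  Y(R13) = 0.005435+0.000j S between n1,n2
  Y(R14) = 0.01869+0.000j S between n0,n1
  V1: constraint V(n0)−V(n2) = 13.3
Assemble and solve the 3×3 MNA system:
  V(n1)=-3.899-1.593j  V(n2)=-13.30+0.000j
  i(V1)=-12.09+43.36j

-3.899-1.593j V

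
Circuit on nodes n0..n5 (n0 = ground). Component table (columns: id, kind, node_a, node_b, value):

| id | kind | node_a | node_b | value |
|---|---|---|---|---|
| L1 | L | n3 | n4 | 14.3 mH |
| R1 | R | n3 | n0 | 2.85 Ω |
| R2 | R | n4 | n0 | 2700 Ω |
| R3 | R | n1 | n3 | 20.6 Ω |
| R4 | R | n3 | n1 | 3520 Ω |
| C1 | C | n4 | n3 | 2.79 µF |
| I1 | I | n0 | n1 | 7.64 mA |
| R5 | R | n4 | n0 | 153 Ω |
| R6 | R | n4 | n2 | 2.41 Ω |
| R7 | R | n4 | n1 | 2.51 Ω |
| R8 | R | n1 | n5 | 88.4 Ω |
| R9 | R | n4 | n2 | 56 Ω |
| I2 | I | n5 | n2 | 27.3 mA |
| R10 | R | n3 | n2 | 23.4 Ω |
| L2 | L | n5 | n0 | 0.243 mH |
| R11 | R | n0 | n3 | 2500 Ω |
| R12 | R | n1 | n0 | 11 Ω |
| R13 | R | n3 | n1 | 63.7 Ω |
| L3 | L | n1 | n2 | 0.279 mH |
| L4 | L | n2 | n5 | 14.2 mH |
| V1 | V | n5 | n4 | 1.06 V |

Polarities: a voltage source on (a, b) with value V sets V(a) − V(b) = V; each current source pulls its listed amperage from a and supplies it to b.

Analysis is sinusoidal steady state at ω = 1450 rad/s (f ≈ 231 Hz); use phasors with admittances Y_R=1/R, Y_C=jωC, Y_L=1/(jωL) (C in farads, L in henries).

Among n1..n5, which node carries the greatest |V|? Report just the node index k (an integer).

MNA unknowns: 5 node voltages V₁..V_5 plus 1 source current (V1)
L1: Y=0.000-0.04823j on G[3,4]
R1: Y=0.3509+0.000j on G[3,0]
R2: Y=0.0003704+0.000j on G[4,0]
R3: Y=0.04854+0.000j on G[1,3]
R4: Y=0.0002841+0.000j on G[3,1]
C1: Y=0.000+0.004045j on G[4,3]
I1: z[0]−=0.00764, z[1]+=0.00764
R5: Y=0.006536+0.000j on G[4,0]
R6: Y=0.4149+0.000j on G[4,2]
R7: Y=0.3984+0.000j on G[4,1]
R8: Y=0.01131+0.000j on G[1,5]
R9: Y=0.01786+0.000j on G[4,2]
I2: z[5]−=0.0273, z[2]+=0.0273
R10: Y=0.04274+0.000j on G[3,2]
L2: Y=0.000-2.838j on G[5,0]
R11: Y=0.0004000+0.000j on G[0,3]
R12: Y=0.09091+0.000j on G[1,0]
R13: Y=0.01570+0.000j on G[3,1]
L3: Y=0.000-2.472j on G[1,2]
L4: Y=0.000-0.04857j on G[2,5]
V1: row V5−V4=1.06, i_V1 at 5,4
solve → V1=-0.8243+0.02333j, V2=-0.8182+0.005807j, V3=-0.1952+0.08604j, V4=-1.048+0.05580j, V5=0.01153+0.05580j
aux → i_V1=-0.1976+0.07266j

4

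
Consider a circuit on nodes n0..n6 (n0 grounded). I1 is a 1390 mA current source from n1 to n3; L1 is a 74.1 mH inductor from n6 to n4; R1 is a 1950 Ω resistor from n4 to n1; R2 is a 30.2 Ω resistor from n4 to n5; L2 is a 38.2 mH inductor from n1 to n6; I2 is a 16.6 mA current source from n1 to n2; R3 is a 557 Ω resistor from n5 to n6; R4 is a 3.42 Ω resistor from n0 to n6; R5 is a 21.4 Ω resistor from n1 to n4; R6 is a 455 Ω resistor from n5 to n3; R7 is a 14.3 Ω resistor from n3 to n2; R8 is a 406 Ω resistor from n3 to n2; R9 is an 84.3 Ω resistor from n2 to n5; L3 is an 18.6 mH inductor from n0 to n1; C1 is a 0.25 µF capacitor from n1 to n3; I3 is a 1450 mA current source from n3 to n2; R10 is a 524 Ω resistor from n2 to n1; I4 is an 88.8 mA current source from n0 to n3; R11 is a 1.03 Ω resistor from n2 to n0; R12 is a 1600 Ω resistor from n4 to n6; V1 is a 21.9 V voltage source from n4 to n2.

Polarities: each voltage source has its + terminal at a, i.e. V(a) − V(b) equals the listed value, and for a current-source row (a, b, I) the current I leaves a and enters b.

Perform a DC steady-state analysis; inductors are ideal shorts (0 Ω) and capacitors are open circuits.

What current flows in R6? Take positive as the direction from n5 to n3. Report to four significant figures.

MNA unknowns: 6 node voltages V₁..V_6 plus 4 source currents (L1, L2, L3, V1)
I1: z[1]−=1.39, z[3]+=1.39
L1: row V6−V4=0, i_L1 at 6,4
R1: Y=0.0005128 on G[4,1]
R2: Y=0.03311 on G[4,5]
L2: row V1−V6=0, i_L2 at 1,6
I2: z[1]−=0.0166, z[2]+=0.0166
R3: Y=0.001795 on G[5,6]
R4: Y=0.2924 on G[0,6]
R5: Y=0.04673 on G[1,4]
R6: Y=0.002198 on G[5,3]
R7: Y=0.06993 on G[3,2]
R8: Y=0.002463 on G[3,2]
R9: Y=0.01186 on G[2,5]
L3: row V0−V1=0, i_L3 at 0,1
C1: Y=0.000 on G[1,3]
I3: z[3]−=1.45, z[2]+=1.45
R10: Y=0.001908 on G[2,1]
I4: z[0]−=0.0888, z[3]+=0.0888
R11: Y=0.9709 on G[2,0]
R12: Y=0.0006250 on G[4,6]
V1: row V4−V2=21.9, i_V1 at 4,2
solve → V1=0.000, V2=-21.90, V3=-21.05, V4=0.000, V5=-6.250, V6=0.000
aux → i_L1=-22.81, i_L2=-22.80, i_L3=-21.35, i_V1=-23.02

0.03253 A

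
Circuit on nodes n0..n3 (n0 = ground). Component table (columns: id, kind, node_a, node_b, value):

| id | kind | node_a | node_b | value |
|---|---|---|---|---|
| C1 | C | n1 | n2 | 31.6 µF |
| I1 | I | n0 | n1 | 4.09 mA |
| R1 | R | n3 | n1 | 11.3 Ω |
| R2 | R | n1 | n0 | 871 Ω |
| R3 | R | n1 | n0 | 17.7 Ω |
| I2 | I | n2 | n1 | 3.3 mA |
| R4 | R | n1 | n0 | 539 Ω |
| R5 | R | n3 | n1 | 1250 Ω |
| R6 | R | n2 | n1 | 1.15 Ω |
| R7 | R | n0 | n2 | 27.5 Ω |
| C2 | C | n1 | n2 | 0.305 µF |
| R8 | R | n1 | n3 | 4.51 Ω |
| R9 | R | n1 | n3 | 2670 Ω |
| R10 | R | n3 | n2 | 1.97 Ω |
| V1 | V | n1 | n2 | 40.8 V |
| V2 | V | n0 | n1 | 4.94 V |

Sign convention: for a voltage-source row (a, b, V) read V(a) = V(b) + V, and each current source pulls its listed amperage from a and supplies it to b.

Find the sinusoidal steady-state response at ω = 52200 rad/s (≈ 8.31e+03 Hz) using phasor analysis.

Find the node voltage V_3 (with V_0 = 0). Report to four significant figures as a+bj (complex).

-30.23+0.000j V

Apply KCL at each of the 3 non-ground nodes and solve the resulting linear system.
Node n1: branches {C1, I1, R1, R2, R3, I2, R4, R5, R6, C2, R8, R9, V1, V2} → V_1 = -4.940+0.000j
Node n2: branches {C1, I2, R6, R7, C2, R10, V1} → V_2 = -45.74+0.000j
Node n3: branches {R1, R5, R8, R9, R10} → V_3 = -30.23+0.000j
Source currents: i(V1)=-45.01-67.95j, i(V2)=-1.961+0.000j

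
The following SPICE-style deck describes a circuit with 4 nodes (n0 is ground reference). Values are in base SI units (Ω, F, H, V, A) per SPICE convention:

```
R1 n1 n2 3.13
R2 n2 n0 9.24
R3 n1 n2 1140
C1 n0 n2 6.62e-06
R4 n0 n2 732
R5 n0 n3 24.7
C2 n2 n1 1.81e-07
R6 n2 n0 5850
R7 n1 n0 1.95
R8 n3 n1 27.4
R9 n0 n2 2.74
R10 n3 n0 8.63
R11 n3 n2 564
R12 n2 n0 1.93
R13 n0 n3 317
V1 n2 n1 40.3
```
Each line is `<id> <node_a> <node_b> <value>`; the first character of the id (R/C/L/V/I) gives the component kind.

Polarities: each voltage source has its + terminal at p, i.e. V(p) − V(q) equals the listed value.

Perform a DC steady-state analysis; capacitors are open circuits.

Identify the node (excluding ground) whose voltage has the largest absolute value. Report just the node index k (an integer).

Apply KCL at each of the 3 non-ground nodes and solve the resulting linear system.
Node n1: branches {R1, R3, C2, R7, R8, V1} → V_1 = -26.08
Node n2: branches {R1, R2, R3, C1, R4, C2, R6, R9, R11, R12, V1} → V_2 = 14.22
Node n3: branches {R5, R8, R10, R11, R13} → V_3 = -4.685
Source currents: i(V1)=-27.06

1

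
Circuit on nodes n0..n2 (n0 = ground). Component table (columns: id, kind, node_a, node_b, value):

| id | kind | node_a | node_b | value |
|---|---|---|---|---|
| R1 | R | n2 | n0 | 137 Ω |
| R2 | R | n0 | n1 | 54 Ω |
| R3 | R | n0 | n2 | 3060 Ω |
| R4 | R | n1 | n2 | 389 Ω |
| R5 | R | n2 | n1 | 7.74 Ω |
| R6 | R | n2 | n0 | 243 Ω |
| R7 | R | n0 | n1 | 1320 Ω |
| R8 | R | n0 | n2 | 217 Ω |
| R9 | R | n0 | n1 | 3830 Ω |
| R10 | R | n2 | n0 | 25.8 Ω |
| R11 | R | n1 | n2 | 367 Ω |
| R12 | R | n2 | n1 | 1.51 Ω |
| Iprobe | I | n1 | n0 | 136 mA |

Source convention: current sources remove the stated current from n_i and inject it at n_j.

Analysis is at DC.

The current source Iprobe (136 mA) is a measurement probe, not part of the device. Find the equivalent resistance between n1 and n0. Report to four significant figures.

Apply KCL at each of the 2 non-ground nodes and solve the resulting linear system.
Node n1: branches {R2, R4, R5, R7, R9, R11, R12, Iprobe} → V_1 = -1.913
Node n2: branches {R1, R3, R4, R5, R6, R8, R10, R11, R12} → V_2 = -1.790

R_eq = 14.07 Ω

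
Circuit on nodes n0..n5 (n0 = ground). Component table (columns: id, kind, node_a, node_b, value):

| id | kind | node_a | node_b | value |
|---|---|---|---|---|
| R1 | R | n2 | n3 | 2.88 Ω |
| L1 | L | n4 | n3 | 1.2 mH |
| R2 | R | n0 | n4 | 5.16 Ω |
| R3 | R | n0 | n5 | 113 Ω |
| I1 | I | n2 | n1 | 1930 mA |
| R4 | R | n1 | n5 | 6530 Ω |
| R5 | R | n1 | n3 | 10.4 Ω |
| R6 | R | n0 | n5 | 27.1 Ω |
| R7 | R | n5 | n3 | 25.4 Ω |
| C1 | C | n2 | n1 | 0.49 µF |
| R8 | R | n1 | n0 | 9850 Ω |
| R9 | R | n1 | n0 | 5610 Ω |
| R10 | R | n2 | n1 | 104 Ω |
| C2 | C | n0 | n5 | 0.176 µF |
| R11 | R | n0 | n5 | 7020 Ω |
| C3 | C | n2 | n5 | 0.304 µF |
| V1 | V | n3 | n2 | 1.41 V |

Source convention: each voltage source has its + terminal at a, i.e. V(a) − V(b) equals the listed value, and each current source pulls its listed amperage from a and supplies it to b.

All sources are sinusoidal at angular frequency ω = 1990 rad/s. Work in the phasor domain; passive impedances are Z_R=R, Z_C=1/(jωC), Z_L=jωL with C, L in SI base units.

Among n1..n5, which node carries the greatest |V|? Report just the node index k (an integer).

Apply KCL at each of the 5 non-ground nodes and solve the resulting linear system.
Node n1: branches {I1, R4, R5, C1, R8, R9, R10} → V_1 = 18.01-0.1887j
Node n2: branches {R1, I1, C1, R10, C3, V1} → V_2 = -1.442-0.01007j
Node n3: branches {R1, L1, R5, R7, V1} → V_3 = -0.03196-0.01007j
Node n4: branches {L1, R2} → V_4 = -0.03016+0.003885j
Node n5: branches {R3, R4, R6, R7, C2, R11, C3} → V_5 = 0.01746-0.01539j
Source currents: i(V1)=1.253-0.01813j

1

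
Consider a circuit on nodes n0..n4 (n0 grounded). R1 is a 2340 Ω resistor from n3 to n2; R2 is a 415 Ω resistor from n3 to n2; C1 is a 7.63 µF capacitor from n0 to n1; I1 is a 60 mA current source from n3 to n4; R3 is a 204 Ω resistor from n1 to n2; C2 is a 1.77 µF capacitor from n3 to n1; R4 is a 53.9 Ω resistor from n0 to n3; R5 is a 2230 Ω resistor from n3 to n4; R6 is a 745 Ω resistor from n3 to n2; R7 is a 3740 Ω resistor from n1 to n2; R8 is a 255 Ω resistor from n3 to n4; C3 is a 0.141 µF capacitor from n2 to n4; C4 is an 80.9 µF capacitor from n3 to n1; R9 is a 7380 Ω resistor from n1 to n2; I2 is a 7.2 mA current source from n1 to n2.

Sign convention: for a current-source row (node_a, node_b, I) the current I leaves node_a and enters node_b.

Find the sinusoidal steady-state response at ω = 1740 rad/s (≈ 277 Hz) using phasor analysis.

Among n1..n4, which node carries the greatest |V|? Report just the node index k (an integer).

4

MNA unknowns: 4 node voltages V₁..V_4
R1: Y=0.0004274+0.000j on G[3,2]
R2: Y=0.002410+0.000j on G[3,2]
C1: Y=0.000+0.01328j on G[0,1]
I1: z[3]−=0.06, z[4]+=0.06
R3: Y=0.004902+0.000j on G[1,2]
C2: Y=0.000+0.003080j on G[3,1]
R4: Y=0.01855+0.000j on G[0,3]
R5: Y=0.0004484+0.000j on G[3,4]
R6: Y=0.001342+0.000j on G[3,2]
R7: Y=0.0002674+0.000j on G[1,2]
R8: Y=0.003922+0.000j on G[3,4]
C3: Y=0.000+0.0002453j on G[2,4]
C4: Y=0.000+0.1408j on G[3,1]
R9: Y=0.0001355+0.000j on G[1,2]
I2: z[1]−=0.0072, z[2]+=0.0072
solve → V1=0.01656+0.008569j, V2=0.7987+0.3327j, V3=0.006132-0.01185j, V4=13.68-0.7348j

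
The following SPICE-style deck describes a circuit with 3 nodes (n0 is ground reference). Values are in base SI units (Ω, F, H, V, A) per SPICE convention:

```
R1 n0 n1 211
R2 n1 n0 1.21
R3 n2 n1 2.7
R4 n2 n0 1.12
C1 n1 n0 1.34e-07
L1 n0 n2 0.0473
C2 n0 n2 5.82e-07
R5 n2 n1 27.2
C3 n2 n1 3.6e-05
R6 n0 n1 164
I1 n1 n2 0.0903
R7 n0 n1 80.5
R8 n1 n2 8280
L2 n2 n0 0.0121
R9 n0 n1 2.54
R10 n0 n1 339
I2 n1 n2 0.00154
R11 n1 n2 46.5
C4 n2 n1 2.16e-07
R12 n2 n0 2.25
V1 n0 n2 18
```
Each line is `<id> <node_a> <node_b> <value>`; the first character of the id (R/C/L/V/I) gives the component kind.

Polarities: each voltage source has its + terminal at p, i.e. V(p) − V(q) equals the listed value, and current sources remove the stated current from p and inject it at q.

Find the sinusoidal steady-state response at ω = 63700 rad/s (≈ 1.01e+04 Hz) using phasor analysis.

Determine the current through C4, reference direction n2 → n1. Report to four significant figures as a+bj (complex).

-0.08672-0.06365j A

Element admittances at ω=63700 rad/s:
  Y(R1) = 0.004739+0.000j S between n0,n1
  Y(R2) = 0.8264+0.000j S between n1,n0
  Y(R3) = 0.3704+0.000j S between n2,n1
  Y(R4) = 0.8929+0.000j S between n2,n0
  Y(C1) = 0.000+0.008536j S between n1,n0
  Y(L1) = 0.000-0.0003319j S between n0,n2
  Y(C2) = 0.000+0.03707j S between n0,n2
  Y(R5) = 0.03676+0.000j S between n2,n1
  Y(C3) = 0.000+2.293j S between n2,n1
  Y(R6) = 0.006098+0.000j S between n0,n1
  I1: injects 0.0903 A into n2 (from n1)
  Y(R7) = 0.01242+0.000j S between n0,n1
  Y(R8) = 0.0001208+0.000j S between n1,n2
  Y(L2) = 0.000-0.001297j S between n2,n0
  Y(R9) = 0.3937+0.000j S between n0,n1
  Y(R10) = 0.002950+0.000j S between n0,n1
  I2: injects 0.00154 A into n2 (from n1)
  Y(R11) = 0.02151+0.000j S between n1,n2
  Y(C4) = 0.000+0.01376j S between n2,n1
  Y(R12) = 0.4444+0.000j S between n2,n0
  V1: constraint V(n0)−V(n2) = 18
Assemble and solve the 3×3 MNA system:
  V(n1)=-13.37-6.303j  V(n2)=-18.00+0.000j
  i(V1)=-40.69-8.607j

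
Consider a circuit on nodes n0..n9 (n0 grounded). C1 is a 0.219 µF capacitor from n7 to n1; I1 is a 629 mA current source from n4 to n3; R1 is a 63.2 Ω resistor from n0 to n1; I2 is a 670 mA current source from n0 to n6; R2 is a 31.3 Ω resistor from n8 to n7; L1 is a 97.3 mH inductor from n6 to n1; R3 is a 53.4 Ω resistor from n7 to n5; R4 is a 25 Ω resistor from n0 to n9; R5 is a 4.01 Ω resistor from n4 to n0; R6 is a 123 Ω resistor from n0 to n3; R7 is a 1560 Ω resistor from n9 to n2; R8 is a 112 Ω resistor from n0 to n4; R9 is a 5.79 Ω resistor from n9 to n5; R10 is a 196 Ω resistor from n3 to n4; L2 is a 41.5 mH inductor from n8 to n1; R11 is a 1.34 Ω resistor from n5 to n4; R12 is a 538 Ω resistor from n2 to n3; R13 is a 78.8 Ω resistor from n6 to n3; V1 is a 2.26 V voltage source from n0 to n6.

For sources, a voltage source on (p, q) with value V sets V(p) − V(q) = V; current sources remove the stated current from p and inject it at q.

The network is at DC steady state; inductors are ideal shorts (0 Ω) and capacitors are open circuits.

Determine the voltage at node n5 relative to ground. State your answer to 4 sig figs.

-1.666 V

Apply KCL at each of the 9 non-ground nodes and solve the resulting linear system.
Node n1: branches {C1, R1, L1, L2} → V_1 = -2.260
Node n2: branches {R7, R12} → V_2 = 16.31
Node n3: branches {I1, R6, R10, R12, R13} → V_3 = 22.38
Node n4: branches {I1, R5, R8, R10, R11} → V_4 = -1.741
Node n5: branches {R3, R9, R11} → V_5 = -1.666
Node n6: branches {I2, L1, R13, V1} → V_6 = -2.260
Node n7: branches {C1, R2, R3} → V_7 = -2.040
Node n8: branches {R2, L2} → V_8 = -2.260
Node n9: branches {R4, R7, R9} → V_9 = -1.299
Source currents: i(L1)=-0.04278, i(L2)=0.007018, i(V1)=-1.025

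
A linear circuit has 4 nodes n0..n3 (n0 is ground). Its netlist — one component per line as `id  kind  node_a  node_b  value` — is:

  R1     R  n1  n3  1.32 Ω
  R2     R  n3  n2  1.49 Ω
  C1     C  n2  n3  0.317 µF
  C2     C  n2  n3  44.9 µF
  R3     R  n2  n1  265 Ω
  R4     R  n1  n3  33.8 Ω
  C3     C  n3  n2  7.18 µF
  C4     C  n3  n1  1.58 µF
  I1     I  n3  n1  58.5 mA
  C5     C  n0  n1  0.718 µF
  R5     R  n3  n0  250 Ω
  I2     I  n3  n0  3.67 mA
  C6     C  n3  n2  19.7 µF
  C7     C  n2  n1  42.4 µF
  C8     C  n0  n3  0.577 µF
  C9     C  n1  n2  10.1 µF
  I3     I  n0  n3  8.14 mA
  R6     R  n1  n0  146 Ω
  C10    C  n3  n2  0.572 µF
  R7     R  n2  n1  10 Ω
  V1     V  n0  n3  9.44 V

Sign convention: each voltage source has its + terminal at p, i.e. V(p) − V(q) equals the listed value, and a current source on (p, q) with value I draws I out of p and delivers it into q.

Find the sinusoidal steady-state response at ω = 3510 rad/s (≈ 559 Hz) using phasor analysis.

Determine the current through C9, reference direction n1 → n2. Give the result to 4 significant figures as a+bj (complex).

0.0004656+0.003909j A

Element admittances at ω=3510 rad/s:
  Y(R1) = 0.7576+0.000j S between n1,n3
  Y(R2) = 0.6711+0.000j S between n3,n2
  Y(C1) = 0.000+0.001113j S between n2,n3
  Y(C2) = 0.000+0.1576j S between n2,n3
  Y(R3) = 0.003774+0.000j S between n2,n1
  Y(R4) = 0.02959+0.000j S between n1,n3
  Y(C3) = 0.000+0.02520j S between n3,n2
  Y(C4) = 0.000+0.005546j S between n3,n1
  I1: injects 0.0585 A into n1 (from n3)
  Y(C5) = 0.000+0.002520j S between n0,n1
  Y(R5) = 0.004000+0.000j S between n3,n0
  I2: injects 0.00367 A into n0 (from n3)
  Y(C6) = 0.000+0.06915j S between n3,n2
  Y(C7) = 0.000+0.1488j S between n2,n1
  Y(C8) = 0.000+0.002025j S between n0,n3
  Y(C9) = 0.000+0.03545j S between n1,n2
  I3: injects 0.00814 A into n3 (from n0)
  Y(R6) = 0.006849+0.000j S between n1,n0
  Y(C10) = 0.000+0.002008j S between n3,n2
  Y(R7) = 0.1000+0.000j S between n2,n1
  V1: constraint V(n0)−V(n3) = 9.44
Assemble and solve the 4×4 MNA system:
  V(n1)=-9.302+0.004689j  V(n2)=-9.413+0.01782j  V(n3)=-9.440+0.000j
  i(V1)=-0.1060-0.04253j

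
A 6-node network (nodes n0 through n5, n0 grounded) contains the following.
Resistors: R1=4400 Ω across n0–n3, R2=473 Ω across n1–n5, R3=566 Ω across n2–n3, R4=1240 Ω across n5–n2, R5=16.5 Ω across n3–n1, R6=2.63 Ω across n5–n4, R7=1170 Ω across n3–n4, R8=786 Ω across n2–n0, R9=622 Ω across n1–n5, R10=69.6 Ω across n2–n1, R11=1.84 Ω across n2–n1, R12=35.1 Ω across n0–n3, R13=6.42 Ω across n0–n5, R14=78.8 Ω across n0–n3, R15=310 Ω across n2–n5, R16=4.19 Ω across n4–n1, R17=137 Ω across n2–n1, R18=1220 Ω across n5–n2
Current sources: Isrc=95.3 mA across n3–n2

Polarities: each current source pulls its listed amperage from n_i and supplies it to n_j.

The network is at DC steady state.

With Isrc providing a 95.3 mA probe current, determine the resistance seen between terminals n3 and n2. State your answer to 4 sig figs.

R_eq = 12.71 Ω

MNA unknowns: 5 node voltages V₁..V_5
R1: Y=0.0002273 on G[0,3]
R2: Y=0.002114 on G[1,5]
R3: Y=0.001767 on G[2,3]
R4: Y=0.0008065 on G[5,2]
R5: Y=0.06061 on G[3,1]
R6: Y=0.3802 on G[5,4]
R7: Y=0.0008547 on G[3,4]
R8: Y=0.001272 on G[2,0]
R9: Y=0.001608 on G[1,5]
R10: Y=0.01437 on G[2,1]
R11: Y=0.5435 on G[2,1]
R12: Y=0.02849 on G[0,3]
R13: Y=0.1558 on G[0,5]
R14: Y=0.01269 on G[0,3]
R15: Y=0.003226 on G[2,5]
R16: Y=0.2387 on G[4,1]
R17: Y=0.007299 on G[2,1]
R18: Y=0.0008197 on G[5,2]
Isrc: z[3]−=0.0953, z[2]+=0.0953
solve → V1=0.3584, V2=0.5192, V3=-0.6924, V4=0.2474, V5=0.1798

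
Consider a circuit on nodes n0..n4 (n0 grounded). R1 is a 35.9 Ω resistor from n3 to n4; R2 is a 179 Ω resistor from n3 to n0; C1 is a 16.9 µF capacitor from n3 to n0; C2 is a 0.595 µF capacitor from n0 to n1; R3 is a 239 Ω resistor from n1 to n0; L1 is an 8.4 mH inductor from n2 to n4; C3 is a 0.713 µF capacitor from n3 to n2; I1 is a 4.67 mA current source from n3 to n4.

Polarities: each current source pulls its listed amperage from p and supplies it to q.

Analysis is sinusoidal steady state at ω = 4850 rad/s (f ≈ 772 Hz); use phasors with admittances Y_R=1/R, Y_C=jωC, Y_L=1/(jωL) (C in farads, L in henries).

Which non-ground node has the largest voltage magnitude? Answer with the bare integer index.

Apply KCL at each of the 4 non-ground nodes and solve the resulting linear system.
Node n1: branches {C2, R3} → V_1 = 0.000+0.000j
Node n2: branches {L1, C3} → V_2 = 0.1912-0.02762j
Node n3: branches {R1, R2, C1, C3, I1} → V_3 = 0.000+0.000j
Node n4: branches {R1, L1, I1} → V_4 = 0.1642-0.02373j

2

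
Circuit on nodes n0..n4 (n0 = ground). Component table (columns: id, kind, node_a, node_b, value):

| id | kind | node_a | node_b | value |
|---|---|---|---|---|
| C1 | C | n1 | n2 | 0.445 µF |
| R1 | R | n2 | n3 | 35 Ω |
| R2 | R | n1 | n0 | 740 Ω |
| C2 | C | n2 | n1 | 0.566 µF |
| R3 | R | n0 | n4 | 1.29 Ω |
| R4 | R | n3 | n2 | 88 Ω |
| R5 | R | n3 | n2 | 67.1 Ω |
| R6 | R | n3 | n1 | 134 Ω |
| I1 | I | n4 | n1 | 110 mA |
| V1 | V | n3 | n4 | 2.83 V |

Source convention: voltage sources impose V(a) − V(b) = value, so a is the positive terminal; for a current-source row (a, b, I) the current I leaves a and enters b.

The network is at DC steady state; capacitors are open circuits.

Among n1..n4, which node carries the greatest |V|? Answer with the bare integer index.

1

Element admittances at DC:
  Y(C1) = 0.000 S between n1,n2
  Y(R1) = 0.02857 S between n2,n3
  Y(R2) = 0.001351 S between n1,n0
  Y(C2) = 0.000 S between n2,n1
  Y(R3) = 0.7752 S between n0,n4
  Y(R4) = 0.01136 S between n3,n2
  Y(R5) = 0.01490 S between n3,n2
  Y(R6) = 0.007463 S between n3,n1
  I1: injects 0.11 A into n1 (from n4)
  V1: constraint V(n3)−V(n4) = 2.83
Assemble and solve the 5×5 MNA system:
  V(n1)=14.85  V(n2)=2.804  V(n3)=2.804  V(n4)=-0.02589
  i(V1)=0.08993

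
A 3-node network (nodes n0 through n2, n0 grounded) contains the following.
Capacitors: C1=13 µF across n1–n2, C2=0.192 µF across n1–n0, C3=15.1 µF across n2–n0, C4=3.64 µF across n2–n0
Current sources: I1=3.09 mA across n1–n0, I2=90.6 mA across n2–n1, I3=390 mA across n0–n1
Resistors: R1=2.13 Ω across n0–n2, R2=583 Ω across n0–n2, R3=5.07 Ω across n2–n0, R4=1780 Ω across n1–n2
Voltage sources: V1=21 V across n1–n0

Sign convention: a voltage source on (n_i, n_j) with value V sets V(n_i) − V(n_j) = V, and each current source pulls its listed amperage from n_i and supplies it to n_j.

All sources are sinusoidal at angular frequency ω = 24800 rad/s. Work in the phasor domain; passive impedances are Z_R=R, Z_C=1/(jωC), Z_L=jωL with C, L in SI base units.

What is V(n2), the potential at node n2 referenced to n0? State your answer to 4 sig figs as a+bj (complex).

Element admittances at ω=24800 rad/s:
  Y(C1) = 0.000+0.3224j S between n1,n2
  Y(C2) = 0.000+0.004762j S between n1,n0
  Y(C3) = 0.000+0.3745j S between n2,n0
  I1: injects 0.00309 A into n0 (from n1)
  Y(R1) = 0.4695+0.000j S between n0,n2
  I2: injects 0.0906 A into n1 (from n2)
  Y(R2) = 0.001715+0.000j S between n0,n2
  Y(R3) = 0.1972+0.000j S between n2,n0
  I3: injects 0.39 A into n1 (from n0)
  Y(R4) = 0.0005618+0.000j S between n1,n2
  Y(C4) = 0.000+0.09027j S between n2,n0
  V1: constraint V(n1)−V(n0) = 21
Assemble and solve the 3×3 MNA system:
  V(n1)=21.00+0.000j  V(n2)=4.945+4.302j
  i(V1)=-0.9186-5.274j

4.945+4.302j V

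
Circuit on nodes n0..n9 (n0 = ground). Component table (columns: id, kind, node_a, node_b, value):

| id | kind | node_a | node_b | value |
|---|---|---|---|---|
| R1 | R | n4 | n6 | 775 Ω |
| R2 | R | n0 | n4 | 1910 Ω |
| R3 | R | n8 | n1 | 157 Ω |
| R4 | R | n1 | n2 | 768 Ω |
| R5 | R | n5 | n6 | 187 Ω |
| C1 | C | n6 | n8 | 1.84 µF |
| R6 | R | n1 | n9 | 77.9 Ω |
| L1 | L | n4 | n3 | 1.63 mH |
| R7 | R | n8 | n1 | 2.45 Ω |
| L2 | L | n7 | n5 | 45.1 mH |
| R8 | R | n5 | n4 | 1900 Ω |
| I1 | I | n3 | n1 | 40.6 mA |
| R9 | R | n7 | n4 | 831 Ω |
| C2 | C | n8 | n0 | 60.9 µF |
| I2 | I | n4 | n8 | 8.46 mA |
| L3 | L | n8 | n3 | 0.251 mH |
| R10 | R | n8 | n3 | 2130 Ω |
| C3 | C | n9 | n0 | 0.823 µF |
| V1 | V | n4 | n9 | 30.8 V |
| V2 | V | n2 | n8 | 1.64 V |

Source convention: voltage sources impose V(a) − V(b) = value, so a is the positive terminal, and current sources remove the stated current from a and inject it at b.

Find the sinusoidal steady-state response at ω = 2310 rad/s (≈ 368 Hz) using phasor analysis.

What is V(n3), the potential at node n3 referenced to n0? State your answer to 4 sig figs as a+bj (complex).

Element admittances at ω=2310 rad/s:
  Y(R1) = 0.001290+0.000j S between n4,n6
  Y(R2) = 0.0005236+0.000j S between n0,n4
  Y(R3) = 0.006369+0.000j S between n8,n1
  Y(R4) = 0.001302+0.000j S between n1,n2
  Y(R5) = 0.005348+0.000j S between n5,n6
  Y(C1) = 0.000+0.004250j S between n6,n8
  Y(R6) = 0.01284+0.000j S between n1,n9
  Y(L1) = 0.000-0.2656j S between n4,n3
  Y(R7) = 0.4082+0.000j S between n8,n1
  Y(L2) = 0.000-0.009599j S between n7,n5
  Y(R8) = 0.0005263+0.000j S between n5,n4
  I1: injects 0.0406 A into n1 (from n3)
  Y(R9) = 0.001203+0.000j S between n7,n4
  Y(C2) = 0.000+0.1407j S between n8,n0
  I2: injects 0.00846 A into n8 (from n4)
  Y(L3) = 0.000-1.725j S between n8,n3
  Y(R10) = 0.0004695+0.000j S between n8,n3
  Y(C3) = 0.000+0.001901j S between n9,n0
  V1: constraint V(n4)−V(n9) = 30.8
  V2: constraint V(n2)−V(n8) = 1.64
Assemble and solve the 11×11 MNA system:
  V(n1)=-0.4203+0.02823j  V(n2)=2.047-0.02094j  V(n3)=0.3872+0.1777j  V(n4)=0.2601+1.621j  V(n5)=0.9288+0.7701j  V(n6)=1.119+0.4793j  V(n7)=0.8134+0.7007j  V(n8)=0.4067-0.02094j  V(n9)=-30.54+1.621j
  i(V1)=-0.3897-0.03762j  i(V2)=-0.003212+6.402e-05j

0.3872+0.1777j V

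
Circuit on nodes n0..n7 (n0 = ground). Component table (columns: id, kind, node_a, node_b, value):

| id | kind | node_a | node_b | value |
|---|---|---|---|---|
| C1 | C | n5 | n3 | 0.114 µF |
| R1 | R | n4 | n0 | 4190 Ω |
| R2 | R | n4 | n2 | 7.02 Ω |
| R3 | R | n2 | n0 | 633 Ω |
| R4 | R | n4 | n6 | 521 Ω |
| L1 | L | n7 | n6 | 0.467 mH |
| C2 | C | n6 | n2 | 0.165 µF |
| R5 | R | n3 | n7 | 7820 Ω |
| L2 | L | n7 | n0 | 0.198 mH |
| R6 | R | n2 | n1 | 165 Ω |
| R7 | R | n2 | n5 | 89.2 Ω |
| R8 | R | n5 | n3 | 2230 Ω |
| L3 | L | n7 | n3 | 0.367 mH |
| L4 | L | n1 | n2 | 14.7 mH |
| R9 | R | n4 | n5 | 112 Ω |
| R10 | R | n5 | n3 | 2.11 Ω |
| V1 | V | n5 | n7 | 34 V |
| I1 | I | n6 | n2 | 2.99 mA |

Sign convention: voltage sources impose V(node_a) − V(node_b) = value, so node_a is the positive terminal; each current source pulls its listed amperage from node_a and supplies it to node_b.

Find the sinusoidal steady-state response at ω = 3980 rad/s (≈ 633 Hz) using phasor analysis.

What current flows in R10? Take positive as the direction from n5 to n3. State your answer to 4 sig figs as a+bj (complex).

Element admittances at ω=3980 rad/s:
  Y(C1) = 0.000+0.0004537j S between n5,n3
  Y(R1) = 0.0002387+0.000j S between n4,n0
  Y(R2) = 0.1425+0.000j S between n4,n2
  Y(R3) = 0.001580+0.000j S between n2,n0
  Y(R4) = 0.001919+0.000j S between n4,n6
  Y(L1) = 0.000-0.5380j S between n7,n6
  Y(C2) = 0.000+0.0006567j S between n6,n2
  Y(R5) = 0.0001279+0.000j S between n3,n7
  Y(L2) = 0.000-1.269j S between n7,n0
  Y(R6) = 0.006061+0.000j S between n2,n1
  Y(R7) = 0.01121+0.000j S between n2,n5
  Y(R8) = 0.0004484+0.000j S between n5,n3
  Y(L3) = 0.000-0.6846j S between n7,n3
  Y(L4) = 0.000-0.01709j S between n1,n2
  Y(R9) = 0.008929+0.000j S between n4,n5
  Y(R10) = 0.4739+0.000j S between n5,n3
  V1: constraint V(n5)−V(n7) = 34
  I1: injects 0.00299 A into n2 (from n6)
Assemble and solve the 8×8 MNA system:
  V(n1)=28.82-0.8517j  V(n2)=28.82-0.8517j  V(n3)=11.02+15.89j  V(n4)=28.72-0.7918j  V(n5)=34.00-0.04128j  V(n6)=-0.03340+0.05684j  V(n7)=-0.001209-0.04128j
  i(V1)=-11.01+7.530j

10.89-7.549j A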